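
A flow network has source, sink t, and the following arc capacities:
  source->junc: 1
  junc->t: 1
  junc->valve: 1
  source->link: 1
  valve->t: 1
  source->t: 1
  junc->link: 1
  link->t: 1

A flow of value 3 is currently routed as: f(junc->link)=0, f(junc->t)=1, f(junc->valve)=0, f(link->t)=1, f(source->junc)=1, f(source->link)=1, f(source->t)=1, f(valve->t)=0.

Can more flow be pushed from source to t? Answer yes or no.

Residual reachable from source: {source}; t is not reachable.
Saturated cut: source->junc, source->link, source->t with total capacity 3 = current flow value. Flow is maximum.

No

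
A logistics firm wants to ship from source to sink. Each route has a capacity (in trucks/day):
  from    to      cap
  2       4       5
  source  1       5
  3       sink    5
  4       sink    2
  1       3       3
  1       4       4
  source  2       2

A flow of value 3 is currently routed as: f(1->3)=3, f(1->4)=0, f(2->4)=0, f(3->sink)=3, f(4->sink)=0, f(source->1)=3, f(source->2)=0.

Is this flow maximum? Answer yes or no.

Residual path source->1->4->sink has bottleneck 2 > 0.
Pushing 2 along it raises the flow to 5, so the given flow is not maximum.

No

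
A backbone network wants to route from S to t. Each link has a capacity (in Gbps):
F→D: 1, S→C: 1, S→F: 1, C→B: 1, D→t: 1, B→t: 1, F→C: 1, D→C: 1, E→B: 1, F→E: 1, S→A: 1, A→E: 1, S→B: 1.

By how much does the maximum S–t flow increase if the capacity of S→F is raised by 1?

0

Original max flow = 2.
Even with extra capacity on S→F, another cut of capacity 2 remains binding.
New max flow = 2. Increase = 0.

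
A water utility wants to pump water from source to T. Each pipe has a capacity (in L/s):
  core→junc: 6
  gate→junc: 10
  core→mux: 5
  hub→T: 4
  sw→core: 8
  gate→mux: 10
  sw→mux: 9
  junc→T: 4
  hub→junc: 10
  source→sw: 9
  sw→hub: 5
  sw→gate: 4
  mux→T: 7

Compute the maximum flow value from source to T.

Augment source→sw→hub→T: bottleneck 4. Total 4.
Augment source→sw→mux→T: bottleneck 5. Total 9.
No augmenting path remains in the residual graph.

9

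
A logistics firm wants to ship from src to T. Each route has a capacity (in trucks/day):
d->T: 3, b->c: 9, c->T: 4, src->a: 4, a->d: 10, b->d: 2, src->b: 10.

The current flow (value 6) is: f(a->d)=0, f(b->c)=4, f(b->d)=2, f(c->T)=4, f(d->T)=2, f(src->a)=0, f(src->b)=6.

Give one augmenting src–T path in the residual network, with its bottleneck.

Residual along src->a->d->T: src->a: 4, a->d: 10, d->T: 1.
Bottleneck = min = 1.

src->a->d->T, bottleneck 1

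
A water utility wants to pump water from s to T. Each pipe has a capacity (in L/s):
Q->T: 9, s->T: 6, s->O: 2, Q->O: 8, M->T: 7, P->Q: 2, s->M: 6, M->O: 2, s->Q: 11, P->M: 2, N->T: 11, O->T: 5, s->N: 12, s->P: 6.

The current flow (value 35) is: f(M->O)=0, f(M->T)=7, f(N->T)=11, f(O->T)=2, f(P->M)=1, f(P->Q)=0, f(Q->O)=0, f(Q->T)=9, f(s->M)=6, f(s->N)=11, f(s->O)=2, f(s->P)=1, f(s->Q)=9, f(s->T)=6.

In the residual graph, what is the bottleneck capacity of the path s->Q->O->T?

2

Residual capacities along the path: s->Q: 2, Q->O: 8, O->T: 3.
Minimum is 2.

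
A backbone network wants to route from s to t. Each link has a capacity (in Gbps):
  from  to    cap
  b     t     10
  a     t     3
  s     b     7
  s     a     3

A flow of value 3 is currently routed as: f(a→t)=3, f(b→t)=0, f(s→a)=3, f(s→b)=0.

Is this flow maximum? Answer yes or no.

No

Residual path s→b→t has bottleneck 7 > 0.
Pushing 7 along it raises the flow to 10, so the given flow is not maximum.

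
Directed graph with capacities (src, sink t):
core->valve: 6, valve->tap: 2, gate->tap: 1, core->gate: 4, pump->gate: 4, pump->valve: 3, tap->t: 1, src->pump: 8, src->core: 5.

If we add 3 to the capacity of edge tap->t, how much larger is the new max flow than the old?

Original max flow = 1.
After raising cap(tap->t), augmenting paths through that edge carry 2 more units.
New max flow = 3. Increase = 2.

2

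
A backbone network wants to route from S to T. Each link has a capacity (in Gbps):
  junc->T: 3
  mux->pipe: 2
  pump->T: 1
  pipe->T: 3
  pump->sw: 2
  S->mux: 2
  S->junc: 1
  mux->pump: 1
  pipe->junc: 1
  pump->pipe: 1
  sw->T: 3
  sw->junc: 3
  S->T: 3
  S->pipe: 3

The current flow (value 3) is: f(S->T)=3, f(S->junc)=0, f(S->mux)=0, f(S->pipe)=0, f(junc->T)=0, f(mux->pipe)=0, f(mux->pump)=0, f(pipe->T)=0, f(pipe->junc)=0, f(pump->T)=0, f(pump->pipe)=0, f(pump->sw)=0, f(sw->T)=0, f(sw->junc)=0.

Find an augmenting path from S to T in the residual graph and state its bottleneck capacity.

S->pipe->T, bottleneck 3

Residual along S->pipe->T: S->pipe: 3, pipe->T: 3.
Bottleneck = min = 3.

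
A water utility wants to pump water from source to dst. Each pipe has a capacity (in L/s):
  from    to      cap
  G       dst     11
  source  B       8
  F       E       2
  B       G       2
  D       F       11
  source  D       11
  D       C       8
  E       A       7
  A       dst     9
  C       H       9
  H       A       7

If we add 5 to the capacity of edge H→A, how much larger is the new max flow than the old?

0

Original max flow = 11.
Even with extra capacity on H→A, another cut of capacity 11 remains binding.
New max flow = 11. Increase = 0.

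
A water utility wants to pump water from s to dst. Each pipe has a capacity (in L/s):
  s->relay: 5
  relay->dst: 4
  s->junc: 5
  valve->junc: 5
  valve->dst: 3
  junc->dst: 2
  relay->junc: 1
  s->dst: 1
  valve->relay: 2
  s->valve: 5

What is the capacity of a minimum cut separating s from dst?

10

Max flow = 10 (via 4 augmenting paths).
In the residual at optimum, the set reachable from s is {junc, relay, s, valve}.
Cut edges: s->dst (cap 1), valve->dst (cap 3), relay->dst (cap 4), junc->dst (cap 2). Sum = 10.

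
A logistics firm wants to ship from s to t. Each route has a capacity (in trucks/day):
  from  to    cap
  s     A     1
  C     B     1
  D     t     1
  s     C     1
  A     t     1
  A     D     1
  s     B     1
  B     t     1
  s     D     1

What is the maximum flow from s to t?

3

Augment s→A→t: bottleneck 1. Total 1.
Augment s→B→t: bottleneck 1. Total 2.
Augment s→D→t: bottleneck 1. Total 3.
No augmenting path remains in the residual graph.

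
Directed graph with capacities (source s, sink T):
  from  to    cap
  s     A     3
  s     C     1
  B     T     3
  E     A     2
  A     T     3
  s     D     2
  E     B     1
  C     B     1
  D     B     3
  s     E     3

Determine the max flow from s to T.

Augment s->A->T: bottleneck 3. Total 3.
Augment s->E->B->T: bottleneck 1. Total 4.
Augment s->D->B->T: bottleneck 2. Total 6.
No augmenting path remains in the residual graph.

6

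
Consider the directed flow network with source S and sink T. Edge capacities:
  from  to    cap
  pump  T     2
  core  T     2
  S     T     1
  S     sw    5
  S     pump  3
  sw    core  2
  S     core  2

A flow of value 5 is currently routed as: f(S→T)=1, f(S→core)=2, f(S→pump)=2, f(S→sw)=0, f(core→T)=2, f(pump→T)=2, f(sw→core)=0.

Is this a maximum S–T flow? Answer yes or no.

Yes

Residual reachable from S: {S, core, pump, sw}; T is not reachable.
Saturated cut: S→T, pump→T, core→T with total capacity 5 = current flow value. Flow is maximum.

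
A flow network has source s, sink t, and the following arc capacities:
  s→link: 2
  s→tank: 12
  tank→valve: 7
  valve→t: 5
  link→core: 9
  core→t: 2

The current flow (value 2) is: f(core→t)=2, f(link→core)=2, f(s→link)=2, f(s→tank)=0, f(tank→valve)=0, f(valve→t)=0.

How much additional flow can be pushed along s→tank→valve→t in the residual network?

Residual capacities along the path: s→tank: 12, tank→valve: 7, valve→t: 5.
Minimum is 5.

5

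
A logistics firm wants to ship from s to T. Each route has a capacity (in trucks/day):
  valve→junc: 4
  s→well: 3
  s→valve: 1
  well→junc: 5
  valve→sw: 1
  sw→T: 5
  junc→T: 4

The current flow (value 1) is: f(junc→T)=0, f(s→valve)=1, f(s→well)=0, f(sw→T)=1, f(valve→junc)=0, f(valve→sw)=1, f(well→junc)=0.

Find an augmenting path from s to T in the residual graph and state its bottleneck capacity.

Residual along s→well→junc→T: s→well: 3, well→junc: 5, junc→T: 4.
Bottleneck = min = 3.

s→well→junc→T, bottleneck 3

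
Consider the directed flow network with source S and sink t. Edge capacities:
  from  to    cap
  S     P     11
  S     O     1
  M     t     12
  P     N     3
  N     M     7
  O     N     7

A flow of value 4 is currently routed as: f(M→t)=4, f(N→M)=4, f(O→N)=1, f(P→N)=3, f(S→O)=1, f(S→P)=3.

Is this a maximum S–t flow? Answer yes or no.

Residual reachable from S: {P, S}; t is not reachable.
Saturated cut: S→O, P→N with total capacity 4 = current flow value. Flow is maximum.

Yes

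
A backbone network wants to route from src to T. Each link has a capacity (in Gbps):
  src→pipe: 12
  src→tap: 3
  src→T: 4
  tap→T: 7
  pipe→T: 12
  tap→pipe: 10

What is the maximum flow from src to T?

19

Augment src→T: bottleneck 4. Total 4.
Augment src→tap→T: bottleneck 3. Total 7.
Augment src→pipe→T: bottleneck 12. Total 19.
No augmenting path remains in the residual graph.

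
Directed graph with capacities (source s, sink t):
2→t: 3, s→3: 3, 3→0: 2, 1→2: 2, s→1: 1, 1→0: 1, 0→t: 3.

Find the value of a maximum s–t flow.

3

Augment s→3→0→t: bottleneck 2. Total 2.
Augment s→1→0→t: bottleneck 1. Total 3.
No augmenting path remains in the residual graph.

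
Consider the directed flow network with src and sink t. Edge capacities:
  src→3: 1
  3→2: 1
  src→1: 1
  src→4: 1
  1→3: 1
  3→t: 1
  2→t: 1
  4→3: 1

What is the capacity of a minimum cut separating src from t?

2

Max flow = 2 (via 2 augmenting paths).
In the residual at optimum, the set reachable from src is {1, 3, 4, src}.
Cut edges: 3→2 (cap 1), 3→t (cap 1). Sum = 2.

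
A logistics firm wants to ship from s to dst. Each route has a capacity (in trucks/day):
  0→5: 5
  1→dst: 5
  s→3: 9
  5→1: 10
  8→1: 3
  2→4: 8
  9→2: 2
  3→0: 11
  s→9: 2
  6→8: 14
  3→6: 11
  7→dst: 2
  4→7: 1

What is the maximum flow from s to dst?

6

Augment s→9→2→4→7→dst: bottleneck 1. Total 1.
Augment s→3→0→5→1→dst: bottleneck 5. Total 6.
No augmenting path remains in the residual graph.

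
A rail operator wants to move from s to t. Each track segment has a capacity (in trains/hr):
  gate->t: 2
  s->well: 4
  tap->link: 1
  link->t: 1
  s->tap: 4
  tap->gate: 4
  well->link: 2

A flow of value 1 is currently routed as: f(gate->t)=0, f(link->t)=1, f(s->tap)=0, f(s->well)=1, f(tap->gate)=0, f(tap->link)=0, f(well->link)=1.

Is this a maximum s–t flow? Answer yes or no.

Residual path s->tap->gate->t has bottleneck 2 > 0.
Pushing 2 along it raises the flow to 3, so the given flow is not maximum.

No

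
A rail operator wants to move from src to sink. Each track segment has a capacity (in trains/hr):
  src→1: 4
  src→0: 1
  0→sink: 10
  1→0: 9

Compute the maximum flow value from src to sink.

5

Augment src→0→sink: bottleneck 1. Total 1.
Augment src→1→0→sink: bottleneck 4. Total 5.
No augmenting path remains in the residual graph.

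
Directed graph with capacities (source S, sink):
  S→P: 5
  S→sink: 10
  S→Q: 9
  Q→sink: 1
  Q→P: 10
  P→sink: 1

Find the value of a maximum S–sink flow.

Augment S→sink: bottleneck 10. Total 10.
Augment S→Q→sink: bottleneck 1. Total 11.
Augment S→P→sink: bottleneck 1. Total 12.
No augmenting path remains in the residual graph.

12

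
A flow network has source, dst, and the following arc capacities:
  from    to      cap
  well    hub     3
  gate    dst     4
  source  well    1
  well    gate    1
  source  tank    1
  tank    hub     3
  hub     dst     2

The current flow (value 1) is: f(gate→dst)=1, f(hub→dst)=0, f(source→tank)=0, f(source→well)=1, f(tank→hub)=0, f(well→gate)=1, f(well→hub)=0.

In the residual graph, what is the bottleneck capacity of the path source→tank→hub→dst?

Residual capacities along the path: source→tank: 1, tank→hub: 3, hub→dst: 2.
Minimum is 1.

1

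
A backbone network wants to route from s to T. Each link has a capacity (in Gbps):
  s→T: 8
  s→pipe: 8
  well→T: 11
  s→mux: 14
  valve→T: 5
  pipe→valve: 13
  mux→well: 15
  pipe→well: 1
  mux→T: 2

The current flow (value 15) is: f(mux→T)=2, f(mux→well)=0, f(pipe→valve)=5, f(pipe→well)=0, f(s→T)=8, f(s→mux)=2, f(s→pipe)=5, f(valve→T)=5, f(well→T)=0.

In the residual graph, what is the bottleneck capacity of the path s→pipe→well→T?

1

Residual capacities along the path: s→pipe: 3, pipe→well: 1, well→T: 11.
Minimum is 1.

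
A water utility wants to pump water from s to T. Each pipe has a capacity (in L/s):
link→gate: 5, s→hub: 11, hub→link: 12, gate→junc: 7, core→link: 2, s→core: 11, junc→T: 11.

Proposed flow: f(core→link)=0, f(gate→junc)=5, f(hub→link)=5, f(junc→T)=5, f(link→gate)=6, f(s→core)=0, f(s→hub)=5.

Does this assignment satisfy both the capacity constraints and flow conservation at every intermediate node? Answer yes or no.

Capacity violated on link→gate: flow 6 > capacity 5.

No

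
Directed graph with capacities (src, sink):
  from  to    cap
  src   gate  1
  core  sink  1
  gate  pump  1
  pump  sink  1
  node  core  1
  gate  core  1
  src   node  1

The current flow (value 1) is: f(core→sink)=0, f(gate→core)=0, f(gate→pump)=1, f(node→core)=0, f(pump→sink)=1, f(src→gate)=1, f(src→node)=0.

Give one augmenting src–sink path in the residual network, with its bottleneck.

src→node→core→sink, bottleneck 1

Residual along src→node→core→sink: src→node: 1, node→core: 1, core→sink: 1.
Bottleneck = min = 1.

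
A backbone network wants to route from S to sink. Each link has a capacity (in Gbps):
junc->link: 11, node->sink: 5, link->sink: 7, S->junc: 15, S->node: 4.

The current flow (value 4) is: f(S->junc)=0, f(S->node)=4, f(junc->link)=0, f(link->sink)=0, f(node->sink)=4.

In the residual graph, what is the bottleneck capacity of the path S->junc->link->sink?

7

Residual capacities along the path: S->junc: 15, junc->link: 11, link->sink: 7.
Minimum is 7.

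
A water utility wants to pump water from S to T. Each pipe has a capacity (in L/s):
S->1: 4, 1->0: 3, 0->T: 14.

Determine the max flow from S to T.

Augment S->1->0->T: bottleneck 3. Total 3.
No augmenting path remains in the residual graph.

3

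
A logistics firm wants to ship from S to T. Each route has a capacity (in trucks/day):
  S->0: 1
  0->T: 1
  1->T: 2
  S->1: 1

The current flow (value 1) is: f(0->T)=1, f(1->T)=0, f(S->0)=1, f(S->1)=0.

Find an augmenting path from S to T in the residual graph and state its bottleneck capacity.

S->1->T, bottleneck 1

Residual along S->1->T: S->1: 1, 1->T: 2.
Bottleneck = min = 1.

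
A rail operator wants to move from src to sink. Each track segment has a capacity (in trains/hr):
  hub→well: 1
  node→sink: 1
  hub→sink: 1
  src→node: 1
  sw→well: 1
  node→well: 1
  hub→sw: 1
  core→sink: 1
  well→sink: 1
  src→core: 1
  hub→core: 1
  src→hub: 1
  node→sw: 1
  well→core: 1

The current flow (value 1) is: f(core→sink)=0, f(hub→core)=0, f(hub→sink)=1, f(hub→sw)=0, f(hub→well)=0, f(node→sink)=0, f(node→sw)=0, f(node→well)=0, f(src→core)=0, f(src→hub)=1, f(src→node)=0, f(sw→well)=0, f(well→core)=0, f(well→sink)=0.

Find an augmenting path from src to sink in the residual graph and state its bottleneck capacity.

Residual along src→node→sink: src→node: 1, node→sink: 1.
Bottleneck = min = 1.

src→node→sink, bottleneck 1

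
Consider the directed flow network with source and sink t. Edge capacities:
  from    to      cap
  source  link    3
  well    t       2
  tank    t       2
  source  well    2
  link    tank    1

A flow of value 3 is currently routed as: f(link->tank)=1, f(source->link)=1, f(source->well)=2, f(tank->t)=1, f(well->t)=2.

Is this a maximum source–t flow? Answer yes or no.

Residual reachable from source: {link, source}; t is not reachable.
Saturated cut: source->well, link->tank with total capacity 3 = current flow value. Flow is maximum.

Yes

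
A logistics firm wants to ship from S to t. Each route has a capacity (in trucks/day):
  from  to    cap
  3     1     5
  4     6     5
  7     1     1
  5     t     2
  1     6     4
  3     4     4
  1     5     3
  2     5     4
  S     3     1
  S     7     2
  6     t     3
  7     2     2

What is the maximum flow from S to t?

3

Augment S→7→2→5→t: bottleneck 2. Total 2.
Augment S→3→1→6→t: bottleneck 1. Total 3.
No augmenting path remains in the residual graph.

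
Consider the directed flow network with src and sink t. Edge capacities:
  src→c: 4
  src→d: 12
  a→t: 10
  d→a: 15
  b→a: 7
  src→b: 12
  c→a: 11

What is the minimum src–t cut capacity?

10

Max flow = 10 (via 1 augmenting path).
In the residual at optimum, the set reachable from src is {a, b, c, d, src}.
Cut edges: a→t (cap 10). Sum = 10.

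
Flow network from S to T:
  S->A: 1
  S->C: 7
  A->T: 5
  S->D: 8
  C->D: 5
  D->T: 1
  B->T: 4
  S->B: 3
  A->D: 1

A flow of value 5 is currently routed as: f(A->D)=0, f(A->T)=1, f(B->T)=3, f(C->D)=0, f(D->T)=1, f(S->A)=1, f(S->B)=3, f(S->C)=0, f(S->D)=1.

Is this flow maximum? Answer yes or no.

Yes

Residual reachable from S: {C, D, S}; T is not reachable.
Saturated cut: S->A, S->B, D->T with total capacity 5 = current flow value. Flow is maximum.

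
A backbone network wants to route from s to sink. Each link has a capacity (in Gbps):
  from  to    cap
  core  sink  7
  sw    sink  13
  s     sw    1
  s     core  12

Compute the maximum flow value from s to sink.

Augment s->core->sink: bottleneck 7. Total 7.
Augment s->sw->sink: bottleneck 1. Total 8.
No augmenting path remains in the residual graph.

8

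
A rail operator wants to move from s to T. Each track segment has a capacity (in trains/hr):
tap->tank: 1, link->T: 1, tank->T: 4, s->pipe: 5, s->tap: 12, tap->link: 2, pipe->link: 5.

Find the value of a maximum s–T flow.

2

Augment s->pipe->link->T: bottleneck 1. Total 1.
Augment s->tap->tank->T: bottleneck 1. Total 2.
No augmenting path remains in the residual graph.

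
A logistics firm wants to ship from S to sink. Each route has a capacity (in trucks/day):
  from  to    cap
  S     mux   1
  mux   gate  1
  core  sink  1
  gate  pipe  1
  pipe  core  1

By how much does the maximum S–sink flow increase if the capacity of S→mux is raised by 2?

Original max flow = 1.
Even with extra capacity on S→mux, another cut of capacity 1 remains binding.
New max flow = 1. Increase = 0.

0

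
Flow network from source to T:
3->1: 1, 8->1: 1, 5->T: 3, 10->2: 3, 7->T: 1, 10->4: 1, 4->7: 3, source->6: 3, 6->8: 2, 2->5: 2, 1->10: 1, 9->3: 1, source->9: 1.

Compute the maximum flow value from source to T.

Augment source->6->8->1->10->2->5->T: bottleneck 1. Total 1.
No augmenting path remains in the residual graph.

1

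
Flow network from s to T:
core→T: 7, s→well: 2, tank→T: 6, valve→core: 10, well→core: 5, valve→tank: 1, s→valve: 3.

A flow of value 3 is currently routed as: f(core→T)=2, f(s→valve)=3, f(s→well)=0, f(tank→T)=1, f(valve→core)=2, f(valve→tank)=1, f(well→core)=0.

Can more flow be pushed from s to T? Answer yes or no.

Residual path s→well→core→T has bottleneck 2 > 0.
Pushing 2 along it raises the flow to 5, so the given flow is not maximum.

Yes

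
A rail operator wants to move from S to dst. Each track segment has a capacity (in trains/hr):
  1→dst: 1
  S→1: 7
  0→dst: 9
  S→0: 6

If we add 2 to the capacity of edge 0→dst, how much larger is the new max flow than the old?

Original max flow = 7.
Edge 0→dst does not cross the min cut (source side {1, S}), so extra capacity there cannot help.
New max flow = 7. Increase = 0.

0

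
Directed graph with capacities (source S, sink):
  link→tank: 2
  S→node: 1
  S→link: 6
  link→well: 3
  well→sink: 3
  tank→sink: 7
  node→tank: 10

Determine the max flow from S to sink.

6

Augment S→node→tank→sink: bottleneck 1. Total 1.
Augment S→link→tank→sink: bottleneck 2. Total 3.
Augment S→link→well→sink: bottleneck 3. Total 6.
No augmenting path remains in the residual graph.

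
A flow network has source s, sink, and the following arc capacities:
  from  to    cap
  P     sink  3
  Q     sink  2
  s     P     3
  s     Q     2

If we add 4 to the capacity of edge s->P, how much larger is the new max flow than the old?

Original max flow = 5.
Even with extra capacity on s->P, another cut of capacity 5 remains binding.
New max flow = 5. Increase = 0.

0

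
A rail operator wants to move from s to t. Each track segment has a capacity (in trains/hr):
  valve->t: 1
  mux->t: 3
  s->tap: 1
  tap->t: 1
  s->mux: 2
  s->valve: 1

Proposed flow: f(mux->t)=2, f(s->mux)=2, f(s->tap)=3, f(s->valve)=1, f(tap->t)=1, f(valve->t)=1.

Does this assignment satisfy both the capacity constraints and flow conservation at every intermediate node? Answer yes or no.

Capacity violated on s->tap: flow 3 > capacity 1.

No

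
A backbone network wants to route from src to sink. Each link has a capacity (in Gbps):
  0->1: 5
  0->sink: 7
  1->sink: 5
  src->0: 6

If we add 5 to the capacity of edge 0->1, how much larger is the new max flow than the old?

0

Original max flow = 6.
Edge 0->1 does not cross the min cut (source side {src}), so extra capacity there cannot help.
New max flow = 6. Increase = 0.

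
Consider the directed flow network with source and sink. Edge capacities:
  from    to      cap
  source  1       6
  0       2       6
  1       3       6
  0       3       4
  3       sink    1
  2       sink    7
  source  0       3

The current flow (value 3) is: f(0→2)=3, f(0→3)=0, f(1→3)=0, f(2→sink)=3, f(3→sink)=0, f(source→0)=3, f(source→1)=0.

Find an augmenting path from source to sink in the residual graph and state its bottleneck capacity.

source→1→3→sink, bottleneck 1

Residual along source→1→3→sink: source→1: 6, 1→3: 6, 3→sink: 1.
Bottleneck = min = 1.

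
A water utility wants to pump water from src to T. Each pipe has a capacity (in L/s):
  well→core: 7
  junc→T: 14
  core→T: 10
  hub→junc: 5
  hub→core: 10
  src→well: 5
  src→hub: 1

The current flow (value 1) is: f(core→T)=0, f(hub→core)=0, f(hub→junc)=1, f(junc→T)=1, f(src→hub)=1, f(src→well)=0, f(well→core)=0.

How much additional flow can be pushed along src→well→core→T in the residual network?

5

Residual capacities along the path: src→well: 5, well→core: 7, core→T: 10.
Minimum is 5.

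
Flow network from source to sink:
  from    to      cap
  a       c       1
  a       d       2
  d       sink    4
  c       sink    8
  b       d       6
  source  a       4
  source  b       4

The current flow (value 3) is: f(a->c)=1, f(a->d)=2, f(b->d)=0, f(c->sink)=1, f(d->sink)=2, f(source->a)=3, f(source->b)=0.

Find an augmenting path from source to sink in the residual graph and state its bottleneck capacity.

Residual along source->b->d->sink: source->b: 4, b->d: 6, d->sink: 2.
Bottleneck = min = 2.

source->b->d->sink, bottleneck 2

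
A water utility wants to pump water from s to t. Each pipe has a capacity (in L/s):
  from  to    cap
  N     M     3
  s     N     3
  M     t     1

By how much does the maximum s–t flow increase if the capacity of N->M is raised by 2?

0

Original max flow = 1.
Edge N->M does not cross the min cut (source side {M, N, s}), so extra capacity there cannot help.
New max flow = 1. Increase = 0.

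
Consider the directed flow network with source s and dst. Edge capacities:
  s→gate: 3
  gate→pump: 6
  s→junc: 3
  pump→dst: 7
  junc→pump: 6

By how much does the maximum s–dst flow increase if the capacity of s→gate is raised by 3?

Original max flow = 6.
After raising cap(s→gate), augmenting paths through that edge carry 1 more unit.
New max flow = 7. Increase = 1.

1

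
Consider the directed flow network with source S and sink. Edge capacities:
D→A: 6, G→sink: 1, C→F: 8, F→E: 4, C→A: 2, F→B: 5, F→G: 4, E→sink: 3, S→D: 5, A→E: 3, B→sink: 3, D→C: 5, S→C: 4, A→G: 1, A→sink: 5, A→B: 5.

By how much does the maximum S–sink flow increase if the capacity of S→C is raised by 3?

Original max flow = 9.
After raising cap(S→C), augmenting paths through that edge carry 3 more units.
New max flow = 12. Increase = 3.

3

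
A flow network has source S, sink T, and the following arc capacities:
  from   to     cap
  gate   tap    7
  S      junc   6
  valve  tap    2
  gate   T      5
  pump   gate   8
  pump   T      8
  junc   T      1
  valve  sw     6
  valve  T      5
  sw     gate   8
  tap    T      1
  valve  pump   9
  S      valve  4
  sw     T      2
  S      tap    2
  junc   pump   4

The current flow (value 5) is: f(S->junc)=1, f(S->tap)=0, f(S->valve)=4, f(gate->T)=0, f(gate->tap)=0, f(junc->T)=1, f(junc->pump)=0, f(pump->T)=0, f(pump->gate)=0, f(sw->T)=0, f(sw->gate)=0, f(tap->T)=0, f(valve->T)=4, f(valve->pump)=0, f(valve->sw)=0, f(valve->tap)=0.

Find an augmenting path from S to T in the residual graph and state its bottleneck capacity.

S->tap->T, bottleneck 1

Residual along S->tap->T: S->tap: 2, tap->T: 1.
Bottleneck = min = 1.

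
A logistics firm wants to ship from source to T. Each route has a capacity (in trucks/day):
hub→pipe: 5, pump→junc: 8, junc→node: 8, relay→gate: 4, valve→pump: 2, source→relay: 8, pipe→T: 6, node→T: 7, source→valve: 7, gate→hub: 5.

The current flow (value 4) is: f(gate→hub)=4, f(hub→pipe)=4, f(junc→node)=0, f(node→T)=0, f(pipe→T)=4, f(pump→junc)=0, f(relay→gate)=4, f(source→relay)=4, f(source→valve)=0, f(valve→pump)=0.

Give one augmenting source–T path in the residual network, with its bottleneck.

Residual along source→valve→pump→junc→node→T: source→valve: 7, valve→pump: 2, pump→junc: 8, junc→node: 8, node→T: 7.
Bottleneck = min = 2.

source→valve→pump→junc→node→T, bottleneck 2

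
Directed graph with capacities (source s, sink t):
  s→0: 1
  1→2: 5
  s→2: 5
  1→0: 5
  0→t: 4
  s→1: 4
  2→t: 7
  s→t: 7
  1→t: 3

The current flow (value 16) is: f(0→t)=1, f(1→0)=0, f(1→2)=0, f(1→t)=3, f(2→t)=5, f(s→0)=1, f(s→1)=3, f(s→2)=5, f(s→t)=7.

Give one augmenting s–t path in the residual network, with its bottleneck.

s→1→2→t, bottleneck 1

Residual along s→1→2→t: s→1: 1, 1→2: 5, 2→t: 2.
Bottleneck = min = 1.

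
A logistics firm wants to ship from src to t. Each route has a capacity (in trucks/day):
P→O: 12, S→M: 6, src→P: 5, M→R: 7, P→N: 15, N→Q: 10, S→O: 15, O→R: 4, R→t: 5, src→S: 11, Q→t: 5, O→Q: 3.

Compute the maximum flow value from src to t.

Augment src→S→M→R→t: bottleneck 5. Total 5.
Augment src→S→O→Q→t: bottleneck 3. Total 8.
Augment src→P→N→Q→t: bottleneck 2. Total 10.
No augmenting path remains in the residual graph.

10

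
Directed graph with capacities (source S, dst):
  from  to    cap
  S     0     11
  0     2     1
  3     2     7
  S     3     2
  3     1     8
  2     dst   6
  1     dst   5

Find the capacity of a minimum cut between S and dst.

Max flow = 3 (via 2 augmenting paths).
In the residual at optimum, the set reachable from S is {0, S}.
Cut edges: S→3 (cap 2), 0→2 (cap 1). Sum = 3.

3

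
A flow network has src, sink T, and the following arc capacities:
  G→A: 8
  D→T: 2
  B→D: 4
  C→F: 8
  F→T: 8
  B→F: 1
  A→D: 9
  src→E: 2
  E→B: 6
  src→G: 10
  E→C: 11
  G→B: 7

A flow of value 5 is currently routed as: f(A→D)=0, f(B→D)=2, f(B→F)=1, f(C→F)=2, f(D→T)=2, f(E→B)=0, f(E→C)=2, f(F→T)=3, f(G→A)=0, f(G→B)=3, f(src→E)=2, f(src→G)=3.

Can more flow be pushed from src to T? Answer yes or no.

No

Residual reachable from src: {A, B, D, G, src}; T is not reachable.
Saturated cut: src→E, B→F, D→T with total capacity 5 = current flow value. Flow is maximum.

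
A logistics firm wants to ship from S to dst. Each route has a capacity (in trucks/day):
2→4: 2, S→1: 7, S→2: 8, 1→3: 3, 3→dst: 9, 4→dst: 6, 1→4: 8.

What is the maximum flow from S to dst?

Augment S→1→3→dst: bottleneck 3. Total 3.
Augment S→1→4→dst: bottleneck 4. Total 7.
Augment S→2→4→dst: bottleneck 2. Total 9.
No augmenting path remains in the residual graph.

9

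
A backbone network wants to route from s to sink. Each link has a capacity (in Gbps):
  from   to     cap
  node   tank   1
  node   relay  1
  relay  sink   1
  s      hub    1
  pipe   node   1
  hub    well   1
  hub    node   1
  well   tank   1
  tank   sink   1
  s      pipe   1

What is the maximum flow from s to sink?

2

Augment s→hub→node→relay→sink: bottleneck 1. Total 1.
Augment s→pipe→node→tank→sink: bottleneck 1. Total 2.
No augmenting path remains in the residual graph.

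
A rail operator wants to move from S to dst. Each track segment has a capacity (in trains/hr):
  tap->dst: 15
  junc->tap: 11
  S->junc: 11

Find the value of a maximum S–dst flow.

11

Augment S->junc->tap->dst: bottleneck 11. Total 11.
No augmenting path remains in the residual graph.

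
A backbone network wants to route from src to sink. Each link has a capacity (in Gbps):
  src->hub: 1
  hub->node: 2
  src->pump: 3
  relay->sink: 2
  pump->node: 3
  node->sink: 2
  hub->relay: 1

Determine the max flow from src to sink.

Augment src->hub->relay->sink: bottleneck 1. Total 1.
Augment src->pump->node->sink: bottleneck 2. Total 3.
No augmenting path remains in the residual graph.

3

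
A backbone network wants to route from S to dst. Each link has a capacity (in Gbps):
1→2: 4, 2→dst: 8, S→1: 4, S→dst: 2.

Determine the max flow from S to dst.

Augment S→dst: bottleneck 2. Total 2.
Augment S→1→2→dst: bottleneck 4. Total 6.
No augmenting path remains in the residual graph.

6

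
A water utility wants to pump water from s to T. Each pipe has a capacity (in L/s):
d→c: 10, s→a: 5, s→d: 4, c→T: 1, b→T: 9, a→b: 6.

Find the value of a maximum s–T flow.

Augment s→d→c→T: bottleneck 1. Total 1.
Augment s→a→b→T: bottleneck 5. Total 6.
No augmenting path remains in the residual graph.

6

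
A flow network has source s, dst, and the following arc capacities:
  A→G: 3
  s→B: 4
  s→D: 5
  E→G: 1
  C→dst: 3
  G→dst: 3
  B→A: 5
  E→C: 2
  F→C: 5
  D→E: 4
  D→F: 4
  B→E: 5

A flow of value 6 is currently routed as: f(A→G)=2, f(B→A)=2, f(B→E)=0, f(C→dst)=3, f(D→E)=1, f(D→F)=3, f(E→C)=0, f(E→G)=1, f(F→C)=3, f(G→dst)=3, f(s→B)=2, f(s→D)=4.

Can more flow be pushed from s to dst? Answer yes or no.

No

Residual reachable from s: {A, B, C, D, E, F, G, s}; dst is not reachable.
Saturated cut: C→dst, G→dst with total capacity 6 = current flow value. Flow is maximum.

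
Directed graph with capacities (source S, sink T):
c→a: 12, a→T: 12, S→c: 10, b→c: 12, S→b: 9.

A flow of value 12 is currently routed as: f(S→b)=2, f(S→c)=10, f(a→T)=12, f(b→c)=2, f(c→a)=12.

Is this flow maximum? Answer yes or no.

Yes

Residual reachable from S: {S, b, c}; T is not reachable.
Saturated cut: c→a with total capacity 12 = current flow value. Flow is maximum.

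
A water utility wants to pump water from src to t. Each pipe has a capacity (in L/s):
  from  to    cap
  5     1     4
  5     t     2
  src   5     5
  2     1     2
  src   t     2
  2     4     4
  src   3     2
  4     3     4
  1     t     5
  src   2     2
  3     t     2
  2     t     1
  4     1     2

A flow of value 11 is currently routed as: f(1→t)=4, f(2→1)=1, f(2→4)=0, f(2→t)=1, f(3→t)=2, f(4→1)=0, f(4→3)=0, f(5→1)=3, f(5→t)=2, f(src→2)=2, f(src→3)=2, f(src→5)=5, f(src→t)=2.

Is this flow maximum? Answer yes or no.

Residual reachable from src: {src}; t is not reachable.
Saturated cut: src→2, src→3, src→5, src→t with total capacity 11 = current flow value. Flow is maximum.

Yes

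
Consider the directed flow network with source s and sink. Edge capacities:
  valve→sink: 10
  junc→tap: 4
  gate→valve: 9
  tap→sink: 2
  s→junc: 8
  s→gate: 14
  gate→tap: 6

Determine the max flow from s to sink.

Augment s→gate→valve→sink: bottleneck 9. Total 9.
Augment s→gate→tap→sink: bottleneck 2. Total 11.
No augmenting path remains in the residual graph.

11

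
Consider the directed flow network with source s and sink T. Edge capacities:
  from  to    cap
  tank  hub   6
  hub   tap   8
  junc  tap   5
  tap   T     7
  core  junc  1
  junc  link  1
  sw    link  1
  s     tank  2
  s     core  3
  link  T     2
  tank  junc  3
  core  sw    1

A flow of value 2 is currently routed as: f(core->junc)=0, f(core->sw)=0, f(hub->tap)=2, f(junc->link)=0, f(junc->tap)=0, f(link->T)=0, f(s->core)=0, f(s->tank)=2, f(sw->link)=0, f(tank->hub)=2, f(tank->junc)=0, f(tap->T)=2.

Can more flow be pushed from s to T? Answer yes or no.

Residual path s->core->junc->tap->T has bottleneck 1 > 0.
Pushing 1 along it raises the flow to 3, so the given flow is not maximum.

Yes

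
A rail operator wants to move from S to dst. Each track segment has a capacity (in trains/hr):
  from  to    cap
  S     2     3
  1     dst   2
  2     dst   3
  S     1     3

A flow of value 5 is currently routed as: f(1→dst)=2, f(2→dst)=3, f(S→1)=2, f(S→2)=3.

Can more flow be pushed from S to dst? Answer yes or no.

Residual reachable from S: {1, S}; dst is not reachable.
Saturated cut: S→2, 1→dst with total capacity 5 = current flow value. Flow is maximum.

No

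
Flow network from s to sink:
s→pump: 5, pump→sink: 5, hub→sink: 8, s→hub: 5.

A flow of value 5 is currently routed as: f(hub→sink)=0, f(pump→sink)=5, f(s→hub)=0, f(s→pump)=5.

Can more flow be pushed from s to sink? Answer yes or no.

Yes

Residual path s→hub→sink has bottleneck 5 > 0.
Pushing 5 along it raises the flow to 10, so the given flow is not maximum.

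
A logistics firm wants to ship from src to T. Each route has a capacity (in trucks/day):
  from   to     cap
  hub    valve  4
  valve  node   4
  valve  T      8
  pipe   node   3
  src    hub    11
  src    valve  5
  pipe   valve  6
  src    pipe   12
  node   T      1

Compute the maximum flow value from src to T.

Augment src→valve→T: bottleneck 5. Total 5.
Augment src→pipe→valve→T: bottleneck 3. Total 8.
Augment src→pipe→node→T: bottleneck 1. Total 9.
No augmenting path remains in the residual graph.

9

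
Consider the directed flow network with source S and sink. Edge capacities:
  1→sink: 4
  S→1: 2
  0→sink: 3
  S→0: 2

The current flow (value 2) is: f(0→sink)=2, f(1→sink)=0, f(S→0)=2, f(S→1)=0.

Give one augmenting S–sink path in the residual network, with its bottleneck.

Residual along S→1→sink: S→1: 2, 1→sink: 4.
Bottleneck = min = 2.

S→1→sink, bottleneck 2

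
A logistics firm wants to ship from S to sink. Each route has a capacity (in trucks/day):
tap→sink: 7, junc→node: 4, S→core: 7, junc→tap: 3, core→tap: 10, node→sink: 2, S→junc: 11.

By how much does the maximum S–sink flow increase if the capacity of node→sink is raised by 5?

Original max flow = 9.
After raising cap(node→sink), augmenting paths through that edge carry 2 more units.
New max flow = 11. Increase = 2.

2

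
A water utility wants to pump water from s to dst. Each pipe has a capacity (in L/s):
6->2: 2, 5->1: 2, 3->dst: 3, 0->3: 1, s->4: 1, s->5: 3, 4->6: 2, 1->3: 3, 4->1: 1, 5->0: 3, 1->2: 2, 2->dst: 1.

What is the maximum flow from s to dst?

Augment s->4->6->2->dst: bottleneck 1. Total 1.
Augment s->5->1->3->dst: bottleneck 2. Total 3.
Augment s->5->0->3->dst: bottleneck 1. Total 4.
No augmenting path remains in the residual graph.

4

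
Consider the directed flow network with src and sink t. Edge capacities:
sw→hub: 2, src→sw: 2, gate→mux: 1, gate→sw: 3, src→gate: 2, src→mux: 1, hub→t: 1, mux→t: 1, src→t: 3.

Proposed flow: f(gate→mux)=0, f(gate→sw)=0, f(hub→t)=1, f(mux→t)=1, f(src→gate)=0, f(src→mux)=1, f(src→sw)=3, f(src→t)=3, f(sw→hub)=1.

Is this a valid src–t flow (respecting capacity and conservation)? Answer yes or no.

Capacity violated on src→sw: flow 3 > capacity 2.

No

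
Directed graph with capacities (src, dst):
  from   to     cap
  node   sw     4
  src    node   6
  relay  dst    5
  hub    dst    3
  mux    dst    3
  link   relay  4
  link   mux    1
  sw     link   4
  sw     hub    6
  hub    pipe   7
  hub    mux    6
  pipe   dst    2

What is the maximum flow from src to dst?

4

Augment src->node->sw->hub->dst: bottleneck 3. Total 3.
Augment src->node->sw->link->relay->dst: bottleneck 1. Total 4.
No augmenting path remains in the residual graph.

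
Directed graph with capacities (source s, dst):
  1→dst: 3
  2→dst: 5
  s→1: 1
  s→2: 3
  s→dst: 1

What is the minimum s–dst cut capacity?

Max flow = 5 (via 3 augmenting paths).
In the residual at optimum, the set reachable from s is {s}.
Cut edges: s→1 (cap 1), s→2 (cap 3), s→dst (cap 1). Sum = 5.

5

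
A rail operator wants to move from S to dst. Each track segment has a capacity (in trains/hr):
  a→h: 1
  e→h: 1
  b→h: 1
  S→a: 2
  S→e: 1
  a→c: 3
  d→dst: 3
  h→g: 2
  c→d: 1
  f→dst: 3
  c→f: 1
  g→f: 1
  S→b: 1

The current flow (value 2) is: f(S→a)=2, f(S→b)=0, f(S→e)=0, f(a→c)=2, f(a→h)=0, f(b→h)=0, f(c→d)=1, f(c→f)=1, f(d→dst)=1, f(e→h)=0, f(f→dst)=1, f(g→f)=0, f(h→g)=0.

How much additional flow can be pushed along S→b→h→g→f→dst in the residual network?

Residual capacities along the path: S→b: 1, b→h: 1, h→g: 2, g→f: 1, f→dst: 2.
Minimum is 1.

1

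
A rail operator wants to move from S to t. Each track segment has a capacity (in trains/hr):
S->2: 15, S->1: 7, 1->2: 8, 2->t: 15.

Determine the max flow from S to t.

15

Augment S->2->t: bottleneck 15. Total 15.
No augmenting path remains in the residual graph.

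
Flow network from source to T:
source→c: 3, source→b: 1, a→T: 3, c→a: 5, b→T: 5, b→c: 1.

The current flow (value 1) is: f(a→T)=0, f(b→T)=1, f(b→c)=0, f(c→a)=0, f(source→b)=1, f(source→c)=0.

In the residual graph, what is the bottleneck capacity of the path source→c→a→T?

Residual capacities along the path: source→c: 3, c→a: 5, a→T: 3.
Minimum is 3.

3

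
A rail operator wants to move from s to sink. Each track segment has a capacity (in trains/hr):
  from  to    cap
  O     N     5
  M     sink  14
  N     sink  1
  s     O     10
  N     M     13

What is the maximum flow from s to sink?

5

Augment s->O->N->sink: bottleneck 1. Total 1.
Augment s->O->N->M->sink: bottleneck 4. Total 5.
No augmenting path remains in the residual graph.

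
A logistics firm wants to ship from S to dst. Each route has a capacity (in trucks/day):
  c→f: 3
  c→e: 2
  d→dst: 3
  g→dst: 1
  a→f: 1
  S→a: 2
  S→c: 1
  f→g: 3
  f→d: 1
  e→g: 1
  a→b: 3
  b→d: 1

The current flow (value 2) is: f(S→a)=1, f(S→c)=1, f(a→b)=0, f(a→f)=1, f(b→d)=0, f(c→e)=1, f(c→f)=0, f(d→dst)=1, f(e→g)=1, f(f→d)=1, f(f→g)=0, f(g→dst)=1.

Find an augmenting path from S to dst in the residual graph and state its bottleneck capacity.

Residual along S→a→b→d→dst: S→a: 1, a→b: 3, b→d: 1, d→dst: 2.
Bottleneck = min = 1.

S→a→b→d→dst, bottleneck 1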